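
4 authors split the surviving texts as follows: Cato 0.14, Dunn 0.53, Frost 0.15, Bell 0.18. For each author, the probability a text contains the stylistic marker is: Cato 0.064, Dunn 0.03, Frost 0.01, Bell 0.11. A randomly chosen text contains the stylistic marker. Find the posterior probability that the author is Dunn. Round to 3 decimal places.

By Bayes' rule, posterior ∝ prior × likelihood:
  Cato: 0.14 × 0.064 = 0.00896
  Dunn: 0.53 × 0.03 = 0.0159
  Frost: 0.15 × 0.01 = 0.0015
  Bell: 0.18 × 0.11 = 0.0198
Normalizing constant = 0.04616.
P(Dunn | evidence) = 0.0159 / 0.04616 ≈ 0.344.

0.344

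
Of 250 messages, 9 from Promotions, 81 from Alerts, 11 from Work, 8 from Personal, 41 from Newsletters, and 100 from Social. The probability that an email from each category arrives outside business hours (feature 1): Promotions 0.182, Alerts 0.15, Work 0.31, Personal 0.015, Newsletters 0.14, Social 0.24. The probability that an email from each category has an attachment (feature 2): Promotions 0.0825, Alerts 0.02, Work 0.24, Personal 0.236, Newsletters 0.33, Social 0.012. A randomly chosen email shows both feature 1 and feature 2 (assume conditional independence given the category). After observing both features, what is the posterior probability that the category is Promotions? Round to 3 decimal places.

0.040

Compute prior × likelihood for every hypothesis:
  Promotions: 0.036 × 0.182 × 0.0825 = 0.00054054
  Alerts: 0.324 × 0.15 × 0.02 = 0.000972
  Work: 0.044 × 0.31 × 0.24 = 0.0032736
  Personal: 0.032 × 0.015 × 0.236 = 0.00011328
  Newsletters: 0.164 × 0.14 × 0.33 = 0.0075768
  Social: 0.4 × 0.24 × 0.012 = 0.001152
Normalizing constant = 0.01362822.
P(Promotions | evidence) = 0.00054054 / 0.01362822 ≈ 0.040.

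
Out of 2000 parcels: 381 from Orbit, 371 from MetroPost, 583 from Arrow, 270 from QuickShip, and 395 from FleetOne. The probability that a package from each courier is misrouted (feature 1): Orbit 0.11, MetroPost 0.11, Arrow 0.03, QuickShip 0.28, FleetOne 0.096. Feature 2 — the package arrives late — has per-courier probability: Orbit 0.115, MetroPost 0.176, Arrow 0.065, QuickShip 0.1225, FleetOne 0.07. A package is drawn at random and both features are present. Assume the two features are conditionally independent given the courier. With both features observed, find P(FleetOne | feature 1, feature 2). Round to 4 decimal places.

0.1059

Unnormalized posteriors (prior × likelihood):
  Orbit: 0.1905 × 0.11 × 0.115 = 0.002409825
  MetroPost: 0.1855 × 0.11 × 0.176 = 0.00359128
  Arrow: 0.2915 × 0.03 × 0.065 = 0.000568425
  QuickShip: 0.135 × 0.28 × 0.1225 = 0.0046305
  FleetOne: 0.1975 × 0.096 × 0.07 = 0.0013272
Total = 0.01252723.
P(FleetOne | evidence) = 0.0013272 / 0.01252723 ≈ 0.1059.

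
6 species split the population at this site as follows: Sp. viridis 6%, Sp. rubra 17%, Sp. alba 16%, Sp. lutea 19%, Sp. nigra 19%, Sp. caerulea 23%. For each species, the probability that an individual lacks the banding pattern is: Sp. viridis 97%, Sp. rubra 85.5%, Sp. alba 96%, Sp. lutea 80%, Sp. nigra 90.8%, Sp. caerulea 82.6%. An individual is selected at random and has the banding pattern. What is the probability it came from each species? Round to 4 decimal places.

Sp. viridis 0.0140, Sp. rubra 0.1921, Sp. alba 0.0499, Sp. lutea 0.2961, Sp. nigra 0.1362, Sp. caerulea 0.3118

Taking complements, P(banded | each) = Sp. viridis 0.03, Sp. rubra 0.145, Sp. alba 0.04, Sp. lutea 0.2, Sp. nigra 0.092, Sp. caerulea 0.174.
Prior × likelihood for each hypothesis:
  Sp. viridis: 0.06 × 0.03 = 0.0018
  Sp. rubra: 0.17 × 0.145 = 0.02465
  Sp. alba: 0.16 × 0.04 = 0.0064
  Sp. lutea: 0.19 × 0.2 = 0.038
  Sp. nigra: 0.19 × 0.092 = 0.01748
  Sp. caerulea: 0.23 × 0.174 = 0.04002
Total = 0.12835.
P(Sp. viridis | banded) = 0.0018/0.12835 ≈ 0.0140
P(Sp. rubra | banded) = 0.02465/0.12835 ≈ 0.1921
P(Sp. alba | banded) = 0.0064/0.12835 ≈ 0.0499
P(Sp. lutea | banded) = 0.038/0.12835 ≈ 0.2961
P(Sp. nigra | banded) = 0.01748/0.12835 ≈ 0.1362
P(Sp. caerulea | banded) = 0.04002/0.12835 ≈ 0.3118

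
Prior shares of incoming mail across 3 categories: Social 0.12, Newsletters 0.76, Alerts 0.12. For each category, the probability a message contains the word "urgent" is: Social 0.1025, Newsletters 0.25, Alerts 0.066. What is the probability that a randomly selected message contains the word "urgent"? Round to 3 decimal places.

0.210

By Bayes' rule, posterior ∝ prior × likelihood:
  Social: 0.12 × 0.1025 = 0.0123
  Newsletters: 0.76 × 0.25 = 0.19
  Alerts: 0.12 × 0.066 = 0.00792
P(urgent-flag) = 0.0123 + 0.19 + 0.00792 = 0.21022 → 0.210.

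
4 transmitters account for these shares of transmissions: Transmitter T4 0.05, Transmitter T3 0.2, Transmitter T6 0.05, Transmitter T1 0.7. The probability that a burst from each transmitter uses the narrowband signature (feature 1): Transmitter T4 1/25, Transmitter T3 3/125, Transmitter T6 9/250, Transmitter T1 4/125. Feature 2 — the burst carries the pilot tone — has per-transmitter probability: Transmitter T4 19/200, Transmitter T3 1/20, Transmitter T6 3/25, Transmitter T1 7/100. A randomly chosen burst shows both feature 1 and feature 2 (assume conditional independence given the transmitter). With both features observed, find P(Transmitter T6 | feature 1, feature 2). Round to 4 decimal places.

0.0976

Prior × likelihood for each hypothesis:
  Transmitter T4: 0.05 × 0.04 × 0.095 = 0.00019
  Transmitter T3: 0.2 × 0.024 × 0.05 = 0.00024
  Transmitter T6: 0.05 × 0.036 × 0.12 = 0.000216
  Transmitter T1: 0.7 × 0.032 × 0.07 = 0.001568
Sum = 0.002214.
P(Transmitter T6 | evidence) = 0.000216 / 0.002214 ≈ 0.0976.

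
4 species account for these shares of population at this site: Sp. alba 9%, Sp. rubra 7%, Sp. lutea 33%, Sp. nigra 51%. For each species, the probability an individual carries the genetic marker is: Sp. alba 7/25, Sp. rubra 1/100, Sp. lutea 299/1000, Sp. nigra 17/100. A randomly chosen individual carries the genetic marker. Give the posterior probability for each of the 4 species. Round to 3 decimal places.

Sp. alba 0.119, Sp. rubra 0.003, Sp. lutea 0.467, Sp. nigra 0.410

By Bayes' rule, posterior ∝ prior × likelihood:
  Sp. alba: 0.09 × 0.28 = 0.0252
  Sp. rubra: 0.07 × 0.01 = 0.0007
  Sp. lutea: 0.33 × 0.299 = 0.09867
  Sp. nigra: 0.51 × 0.17 = 0.0867
Total = 0.21127.
P(Sp. alba | marker) = 0.0252/0.21127 ≈ 0.119
P(Sp. rubra | marker) = 0.0007/0.21127 ≈ 0.003
P(Sp. lutea | marker) = 0.09867/0.21127 ≈ 0.467
P(Sp. nigra | marker) = 0.0867/0.21127 ≈ 0.410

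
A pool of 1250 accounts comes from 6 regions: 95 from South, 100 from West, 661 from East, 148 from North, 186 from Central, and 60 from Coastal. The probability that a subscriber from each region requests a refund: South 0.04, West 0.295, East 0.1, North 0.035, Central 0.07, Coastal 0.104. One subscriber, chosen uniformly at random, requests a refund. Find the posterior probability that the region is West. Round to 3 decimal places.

0.238

Unnormalized posteriors (prior × likelihood):
  South: 0.076 × 0.04 = 0.00304
  West: 0.08 × 0.295 = 0.0236
  East: 0.5288 × 0.1 = 0.05288
  North: 0.1184 × 0.035 = 0.004144
  Central: 0.1488 × 0.07 = 0.010416
  Coastal: 0.048 × 0.104 = 0.004992
Normalizing constant = 0.099072.
P(West | evidence) = 0.0236 / 0.099072 ≈ 0.238.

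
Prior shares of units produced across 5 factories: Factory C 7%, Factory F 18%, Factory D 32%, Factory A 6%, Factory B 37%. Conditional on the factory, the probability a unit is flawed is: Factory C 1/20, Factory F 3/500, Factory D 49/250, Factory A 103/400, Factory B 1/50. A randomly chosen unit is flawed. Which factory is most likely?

Factory D

Prior × likelihood for each hypothesis:
  Factory C: 0.07 × 0.05 = 0.0035
  Factory F: 0.18 × 0.006 = 0.00108
  Factory D: 0.32 × 0.196 = 0.06272
  Factory A: 0.06 × 0.2575 = 0.01545
  Factory B: 0.37 × 0.02 = 0.0074
Total = 0.09015.
Largest term belongs to Factory D, so Factory D is most probable.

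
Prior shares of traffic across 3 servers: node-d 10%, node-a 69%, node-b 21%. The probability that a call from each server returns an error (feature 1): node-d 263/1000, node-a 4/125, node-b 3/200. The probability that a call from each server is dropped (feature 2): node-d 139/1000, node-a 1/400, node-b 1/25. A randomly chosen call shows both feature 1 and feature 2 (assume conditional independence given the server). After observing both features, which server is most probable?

node-d

Compute prior × likelihood for every hypothesis:
  node-d: 0.1 × 0.263 × 0.139 = 0.0036557
  node-a: 0.69 × 0.032 × 0.0025 = 0.0000552
  node-b: 0.21 × 0.015 × 0.04 = 0.000126
Normalizing constant = 0.0038369.
Largest term belongs to node-d, so node-d is most probable.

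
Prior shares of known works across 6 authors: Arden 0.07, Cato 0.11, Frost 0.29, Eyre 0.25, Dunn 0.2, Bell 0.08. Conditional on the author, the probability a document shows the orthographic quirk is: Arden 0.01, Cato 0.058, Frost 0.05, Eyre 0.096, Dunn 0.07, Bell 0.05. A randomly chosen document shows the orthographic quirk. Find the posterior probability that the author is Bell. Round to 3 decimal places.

0.063

Prior × likelihood for each hypothesis:
  Arden: 0.07 × 0.01 = 0.0007
  Cato: 0.11 × 0.058 = 0.00638
  Frost: 0.29 × 0.05 = 0.0145
  Eyre: 0.25 × 0.096 = 0.024
  Dunn: 0.2 × 0.07 = 0.014
  Bell: 0.08 × 0.05 = 0.004
Total = 0.06358.
P(Bell | evidence) = 0.004 / 0.06358 ≈ 0.063.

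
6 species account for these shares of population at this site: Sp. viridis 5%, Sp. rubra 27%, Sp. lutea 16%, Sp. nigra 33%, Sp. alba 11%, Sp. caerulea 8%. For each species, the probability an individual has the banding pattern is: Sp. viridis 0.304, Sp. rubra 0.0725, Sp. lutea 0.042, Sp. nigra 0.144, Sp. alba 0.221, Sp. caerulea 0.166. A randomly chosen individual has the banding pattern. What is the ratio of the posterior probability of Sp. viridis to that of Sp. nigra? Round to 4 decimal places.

0.3199

Prior × likelihood for each hypothesis:
  Sp. viridis: 0.05 × 0.304 = 0.0152
  Sp. rubra: 0.27 × 0.0725 = 0.019575
  Sp. lutea: 0.16 × 0.042 = 0.00672
  Sp. nigra: 0.33 × 0.144 = 0.04752
  Sp. alba: 0.11 × 0.221 = 0.02431
  Sp. caerulea: 0.08 × 0.166 = 0.01328
Sum = 0.126605.
The ratio is 0.0152 / 0.04752 (the normalizer cancels) = 0.3199.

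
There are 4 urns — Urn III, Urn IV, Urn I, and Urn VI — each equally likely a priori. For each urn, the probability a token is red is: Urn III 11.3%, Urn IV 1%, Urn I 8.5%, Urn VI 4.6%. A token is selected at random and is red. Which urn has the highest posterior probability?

With a uniform prior (1/4 each), posterior ∝ likelihood:
  Urn III: 0.113
  Urn IV: 0.01
  Urn I: 0.085
  Urn VI: 0.046
Normalizing constant = 0.254.
Largest term belongs to Urn III, so Urn III is most probable.

Urn III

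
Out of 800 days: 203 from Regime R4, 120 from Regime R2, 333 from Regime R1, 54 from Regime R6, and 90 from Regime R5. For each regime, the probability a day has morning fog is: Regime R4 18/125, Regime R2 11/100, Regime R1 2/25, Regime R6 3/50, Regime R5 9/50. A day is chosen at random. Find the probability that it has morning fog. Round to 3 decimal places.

0.111

Compute prior × likelihood for every hypothesis:
  Regime R4: 0.25375 × 0.144 = 0.03654
  Regime R2: 0.15 × 0.11 = 0.0165
  Regime R1: 0.41625 × 0.08 = 0.0333
  Regime R6: 0.0675 × 0.06 = 0.00405
  Regime R5: 0.1125 × 0.18 = 0.02025
P(fog) = 0.03654 + 0.0165 + 0.0333 + 0.00405 + 0.02025 = 0.11064 → 0.111.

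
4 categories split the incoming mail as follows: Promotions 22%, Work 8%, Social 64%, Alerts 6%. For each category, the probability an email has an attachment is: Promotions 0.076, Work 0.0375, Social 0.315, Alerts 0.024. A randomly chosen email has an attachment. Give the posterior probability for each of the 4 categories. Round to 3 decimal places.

Compute prior × likelihood for every hypothesis:
  Promotions: 0.22 × 0.076 = 0.01672
  Work: 0.08 × 0.0375 = 0.003
  Social: 0.64 × 0.315 = 0.2016
  Alerts: 0.06 × 0.024 = 0.00144
Sum = 0.22276.
P(Promotions | attachment) = 0.01672/0.22276 ≈ 0.075
P(Work | attachment) = 0.003/0.22276 ≈ 0.013
P(Social | attachment) = 0.2016/0.22276 ≈ 0.905
P(Alerts | attachment) = 0.00144/0.22276 ≈ 0.006
(Check: 0.075+0.013+0.905+0.006 = 0.999.)

Promotions 0.075, Work 0.013, Social 0.905, Alerts 0.006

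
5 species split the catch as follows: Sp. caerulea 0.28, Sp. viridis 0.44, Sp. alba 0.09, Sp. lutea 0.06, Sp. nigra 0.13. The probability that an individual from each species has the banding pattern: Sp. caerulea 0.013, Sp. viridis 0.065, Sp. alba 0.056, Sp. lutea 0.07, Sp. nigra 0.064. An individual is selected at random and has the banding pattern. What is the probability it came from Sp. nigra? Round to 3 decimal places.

By Bayes' rule, posterior ∝ prior × likelihood:
  Sp. caerulea: 0.28 × 0.013 = 0.00364
  Sp. viridis: 0.44 × 0.065 = 0.0286
  Sp. alba: 0.09 × 0.056 = 0.00504
  Sp. lutea: 0.06 × 0.07 = 0.0042
  Sp. nigra: 0.13 × 0.064 = 0.00832
Normalizing constant = 0.0498.
P(Sp. nigra | evidence) = 0.00832 / 0.0498 ≈ 0.167.

0.167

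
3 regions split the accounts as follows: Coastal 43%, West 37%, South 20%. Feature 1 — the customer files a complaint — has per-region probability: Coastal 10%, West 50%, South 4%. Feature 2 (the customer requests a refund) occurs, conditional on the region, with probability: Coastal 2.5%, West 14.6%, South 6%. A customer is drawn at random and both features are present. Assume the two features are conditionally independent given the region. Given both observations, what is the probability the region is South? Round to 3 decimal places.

By Bayes' rule, posterior ∝ prior × likelihood:
  Coastal: 0.43 × 0.1 × 0.025 = 0.001075
  West: 0.37 × 0.5 × 0.146 = 0.02701
  South: 0.2 × 0.04 × 0.06 = 0.00048
Normalizing constant = 0.028565.
P(South | evidence) = 0.00048 / 0.028565 ≈ 0.017.

0.017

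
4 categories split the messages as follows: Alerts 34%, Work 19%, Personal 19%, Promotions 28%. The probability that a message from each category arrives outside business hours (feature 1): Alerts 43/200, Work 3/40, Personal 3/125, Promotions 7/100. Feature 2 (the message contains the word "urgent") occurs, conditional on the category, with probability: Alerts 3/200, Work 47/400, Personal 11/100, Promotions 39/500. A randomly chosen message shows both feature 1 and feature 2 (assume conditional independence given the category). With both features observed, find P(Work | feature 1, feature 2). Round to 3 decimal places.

0.349

Compute prior × likelihood for every hypothesis:
  Alerts: 0.34 × 0.215 × 0.015 = 0.0010965
  Work: 0.19 × 0.075 × 0.1175 = 0.001674375
  Personal: 0.19 × 0.024 × 0.11 = 0.0005016
  Promotions: 0.28 × 0.07 × 0.078 = 0.0015288
Sum = 0.004801275.
P(Work | evidence) = 0.001674375 / 0.004801275 ≈ 0.349.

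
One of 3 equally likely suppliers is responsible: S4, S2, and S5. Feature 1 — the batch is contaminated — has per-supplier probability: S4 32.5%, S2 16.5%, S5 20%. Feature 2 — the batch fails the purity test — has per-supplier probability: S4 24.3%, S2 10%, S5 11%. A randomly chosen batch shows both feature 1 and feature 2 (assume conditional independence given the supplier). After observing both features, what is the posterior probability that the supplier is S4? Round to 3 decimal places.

With a uniform prior (1/3 each), posterior ∝ likelihood:
  S4: 0.325 × 0.243 = 0.078975
  S2: 0.165 × 0.1 = 0.0165
  S5: 0.2 × 0.11 = 0.022
Total = 0.117475.
P(S4 | evidence) = 0.078975 / 0.117475 ≈ 0.672.

0.672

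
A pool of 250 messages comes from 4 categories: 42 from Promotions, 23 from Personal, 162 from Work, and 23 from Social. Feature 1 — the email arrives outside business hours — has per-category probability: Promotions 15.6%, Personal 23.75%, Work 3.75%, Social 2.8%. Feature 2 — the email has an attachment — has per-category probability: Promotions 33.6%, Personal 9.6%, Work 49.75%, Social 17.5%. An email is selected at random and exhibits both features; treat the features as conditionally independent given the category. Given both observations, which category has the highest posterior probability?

Work

Compute prior × likelihood for every hypothesis:
  Promotions: 0.168 × 0.156 × 0.336 = 0.008805888
  Personal: 0.092 × 0.2375 × 0.096 = 0.0020976
  Work: 0.648 × 0.0375 × 0.4975 = 0.01208925
  Social: 0.092 × 0.028 × 0.175 = 0.0004508
Total = 0.023443538.
Largest term belongs to Work, so Work is most probable.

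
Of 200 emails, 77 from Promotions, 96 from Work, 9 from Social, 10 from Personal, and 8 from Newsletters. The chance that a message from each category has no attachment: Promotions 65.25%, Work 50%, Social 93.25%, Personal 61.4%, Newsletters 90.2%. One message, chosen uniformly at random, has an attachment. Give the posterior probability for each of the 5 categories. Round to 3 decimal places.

Taking complements, P(attachment | each) = Promotions 0.3475, Work 0.5, Social 0.0675, Personal 0.386, Newsletters 0.098.
Unnormalized posteriors (prior × likelihood):
  Promotions: 0.385 × 0.3475 = 0.1337875
  Work: 0.48 × 0.5 = 0.24
  Social: 0.045 × 0.0675 = 0.0030375
  Personal: 0.05 × 0.386 = 0.0193
  Newsletters: 0.04 × 0.098 = 0.00392
Normalizing constant = 0.400045.
P(Promotions | attachment) = 0.1337875/0.400045 ≈ 0.334
P(Work | attachment) = 0.24/0.400045 ≈ 0.600
P(Social | attachment) = 0.0030375/0.400045 ≈ 0.008
P(Personal | attachment) = 0.0193/0.400045 ≈ 0.048
P(Newsletters | attachment) = 0.00392/0.400045 ≈ 0.010

Promotions 0.334, Work 0.600, Social 0.008, Personal 0.048, Newsletters 0.010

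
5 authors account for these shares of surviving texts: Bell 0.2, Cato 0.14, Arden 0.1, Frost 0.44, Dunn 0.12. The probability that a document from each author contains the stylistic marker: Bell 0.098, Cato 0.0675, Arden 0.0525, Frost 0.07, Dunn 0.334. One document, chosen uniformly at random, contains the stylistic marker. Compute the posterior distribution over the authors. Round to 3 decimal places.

Bell 0.186, Cato 0.090, Arden 0.050, Frost 0.293, Dunn 0.381

Unnormalized posteriors (prior × likelihood):
  Bell: 0.2 × 0.098 = 0.0196
  Cato: 0.14 × 0.0675 = 0.00945
  Arden: 0.1 × 0.0525 = 0.00525
  Frost: 0.44 × 0.07 = 0.0308
  Dunn: 0.12 × 0.334 = 0.04008
Sum = 0.10518.
P(Bell | marker) = 0.0196/0.10518 ≈ 0.186
P(Cato | marker) = 0.00945/0.10518 ≈ 0.090
P(Arden | marker) = 0.00525/0.10518 ≈ 0.050
P(Frost | marker) = 0.0308/0.10518 ≈ 0.293
P(Dunn | marker) = 0.04008/0.10518 ≈ 0.381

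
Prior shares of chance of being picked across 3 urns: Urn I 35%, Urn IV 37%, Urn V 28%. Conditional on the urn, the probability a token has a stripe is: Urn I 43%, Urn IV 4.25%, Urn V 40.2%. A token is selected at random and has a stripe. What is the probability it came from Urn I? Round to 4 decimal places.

Unnormalized posteriors (prior × likelihood):
  Urn I: 0.35 × 0.43 = 0.1505
  Urn IV: 0.37 × 0.0425 = 0.015725
  Urn V: 0.28 × 0.402 = 0.11256
Normalizing constant = 0.278785.
P(Urn I | evidence) = 0.1505 / 0.278785 ≈ 0.5398.

0.5398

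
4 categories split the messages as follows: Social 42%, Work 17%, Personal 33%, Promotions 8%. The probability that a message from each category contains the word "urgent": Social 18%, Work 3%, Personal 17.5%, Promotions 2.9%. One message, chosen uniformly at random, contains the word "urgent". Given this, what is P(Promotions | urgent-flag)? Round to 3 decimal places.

By Bayes' rule, posterior ∝ prior × likelihood:
  Social: 0.42 × 0.18 = 0.0756
  Work: 0.17 × 0.03 = 0.0051
  Personal: 0.33 × 0.175 = 0.05775
  Promotions: 0.08 × 0.029 = 0.00232
Sum = 0.14077.
P(Promotions | evidence) = 0.00232 / 0.14077 ≈ 0.016.

0.016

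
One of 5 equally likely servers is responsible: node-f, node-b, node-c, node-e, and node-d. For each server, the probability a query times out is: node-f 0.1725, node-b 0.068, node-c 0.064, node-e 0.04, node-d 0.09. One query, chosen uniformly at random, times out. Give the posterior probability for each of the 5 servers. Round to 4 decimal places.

With a uniform prior (1/5 each), posterior ∝ likelihood:
  node-f: 0.1725
  node-b: 0.068
  node-c: 0.064
  node-e: 0.04
  node-d: 0.09
Normalizing constant = 0.4345.
P(node-f | timeout) = 0.1725/0.4345 ≈ 0.3970
P(node-b | timeout) = 0.068/0.4345 ≈ 0.1565
P(node-c | timeout) = 0.064/0.4345 ≈ 0.1473
P(node-e | timeout) = 0.04/0.4345 ≈ 0.0921
P(node-d | timeout) = 0.09/0.4345 ≈ 0.2071
(Check: 0.3970+0.1565+0.1473+0.0921+0.2071 = 1.0000.)

node-f 0.3970, node-b 0.1565, node-c 0.1473, node-e 0.0921, node-d 0.2071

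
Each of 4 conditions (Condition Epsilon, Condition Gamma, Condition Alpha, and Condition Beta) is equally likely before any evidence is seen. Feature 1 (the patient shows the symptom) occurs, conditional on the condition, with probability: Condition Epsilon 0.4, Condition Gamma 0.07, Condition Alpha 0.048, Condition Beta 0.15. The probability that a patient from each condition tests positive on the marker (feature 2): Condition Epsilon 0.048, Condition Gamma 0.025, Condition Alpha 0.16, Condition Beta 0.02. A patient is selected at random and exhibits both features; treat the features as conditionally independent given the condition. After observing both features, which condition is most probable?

With a uniform prior (1/4 each), posterior ∝ likelihood:
  Condition Epsilon: 0.4 × 0.048 = 0.0192
  Condition Gamma: 0.07 × 0.025 = 0.00175
  Condition Alpha: 0.048 × 0.16 = 0.00768
  Condition Beta: 0.15 × 0.02 = 0.003
Sum = 0.03163.
Largest term belongs to Condition Epsilon, so Condition Epsilon is most probable.

Condition Epsilon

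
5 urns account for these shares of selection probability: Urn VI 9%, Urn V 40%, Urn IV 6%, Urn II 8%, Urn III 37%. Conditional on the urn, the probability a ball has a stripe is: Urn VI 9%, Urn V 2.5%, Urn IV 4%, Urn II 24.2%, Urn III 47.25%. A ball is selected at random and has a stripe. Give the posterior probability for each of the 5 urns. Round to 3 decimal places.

Urn VI 0.038, Urn V 0.047, Urn IV 0.011, Urn II 0.090, Urn III 0.814

By Bayes' rule, posterior ∝ prior × likelihood:
  Urn VI: 0.09 × 0.09 = 0.0081
  Urn V: 0.4 × 0.025 = 0.01
  Urn IV: 0.06 × 0.04 = 0.0024
  Urn II: 0.08 × 0.242 = 0.01936
  Urn III: 0.37 × 0.4725 = 0.174825
Total = 0.214685.
P(Urn VI | striped) = 0.0081/0.214685 ≈ 0.038
P(Urn V | striped) = 0.01/0.214685 ≈ 0.047
P(Urn IV | striped) = 0.0024/0.214685 ≈ 0.011
P(Urn II | striped) = 0.01936/0.214685 ≈ 0.090
P(Urn III | striped) = 0.174825/0.214685 ≈ 0.814
(Check: 0.038+0.047+0.011+0.090+0.814 = 1.000.)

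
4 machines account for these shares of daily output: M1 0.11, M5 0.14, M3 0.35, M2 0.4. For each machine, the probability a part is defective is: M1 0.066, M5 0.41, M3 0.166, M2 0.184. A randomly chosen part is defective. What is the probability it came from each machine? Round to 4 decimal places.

M1 0.0370, M5 0.2923, M3 0.2959, M2 0.3748

Unnormalized posteriors (prior × likelihood):
  M1: 0.11 × 0.066 = 0.00726
  M5: 0.14 × 0.41 = 0.0574
  M3: 0.35 × 0.166 = 0.0581
  M2: 0.4 × 0.184 = 0.0736
Normalizing constant = 0.19636.
P(M1 | defective) = 0.00726/0.19636 ≈ 0.0370
P(M5 | defective) = 0.0574/0.19636 ≈ 0.2923
P(M3 | defective) = 0.0581/0.19636 ≈ 0.2959
P(M2 | defective) = 0.0736/0.19636 ≈ 0.3748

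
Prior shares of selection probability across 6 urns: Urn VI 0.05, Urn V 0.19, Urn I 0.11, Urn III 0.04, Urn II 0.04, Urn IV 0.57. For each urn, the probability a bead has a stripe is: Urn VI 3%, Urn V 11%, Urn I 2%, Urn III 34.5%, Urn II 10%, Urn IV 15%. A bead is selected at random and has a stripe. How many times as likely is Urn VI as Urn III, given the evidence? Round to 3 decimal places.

0.109

Prior × likelihood for each hypothesis:
  Urn VI: 0.05 × 0.03 = 0.0015
  Urn V: 0.19 × 0.11 = 0.0209
  Urn I: 0.11 × 0.02 = 0.0022
  Urn III: 0.04 × 0.345 = 0.0138
  Urn II: 0.04 × 0.1 = 0.004
  Urn IV: 0.57 × 0.15 = 0.0855
Normalizing constant = 0.1279.
The ratio is 0.0015 / 0.0138 (the normalizer cancels) = 0.109.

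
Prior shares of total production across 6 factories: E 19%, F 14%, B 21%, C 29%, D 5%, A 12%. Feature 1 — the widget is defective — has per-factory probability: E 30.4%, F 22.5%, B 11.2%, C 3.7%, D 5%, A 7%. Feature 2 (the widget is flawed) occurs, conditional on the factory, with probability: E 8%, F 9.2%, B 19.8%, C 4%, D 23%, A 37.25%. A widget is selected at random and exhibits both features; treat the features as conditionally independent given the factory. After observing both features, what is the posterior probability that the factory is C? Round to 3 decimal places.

0.026

Compute prior × likelihood for every hypothesis:
  E: 0.19 × 0.304 × 0.08 = 0.0046208
  F: 0.14 × 0.225 × 0.092 = 0.002898
  B: 0.21 × 0.112 × 0.198 = 0.00465696
  C: 0.29 × 0.037 × 0.04 = 0.0004292
  D: 0.05 × 0.05 × 0.23 = 0.000575
  A: 0.12 × 0.07 × 0.3725 = 0.003129
Sum = 0.01630896.
P(C | evidence) = 0.0004292 / 0.01630896 ≈ 0.026.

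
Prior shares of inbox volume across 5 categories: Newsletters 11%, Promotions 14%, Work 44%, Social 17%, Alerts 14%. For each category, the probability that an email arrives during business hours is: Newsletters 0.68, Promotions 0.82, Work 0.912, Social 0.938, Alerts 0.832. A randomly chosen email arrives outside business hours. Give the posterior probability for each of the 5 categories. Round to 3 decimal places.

Newsletters 0.264, Promotions 0.189, Work 0.291, Social 0.079, Alerts 0.177

Taking complements, P(off-hours | each) = Newsletters 0.32, Promotions 0.18, Work 0.088, Social 0.062, Alerts 0.168.
By Bayes' rule, posterior ∝ prior × likelihood:
  Newsletters: 0.11 × 0.32 = 0.0352
  Promotions: 0.14 × 0.18 = 0.0252
  Work: 0.44 × 0.088 = 0.03872
  Social: 0.17 × 0.062 = 0.01054
  Alerts: 0.14 × 0.168 = 0.02352
Sum = 0.13318.
P(Newsletters | off-hours) = 0.0352/0.13318 ≈ 0.264
P(Promotions | off-hours) = 0.0252/0.13318 ≈ 0.189
P(Work | off-hours) = 0.03872/0.13318 ≈ 0.291
P(Social | off-hours) = 0.01054/0.13318 ≈ 0.079
P(Alerts | off-hours) = 0.02352/0.13318 ≈ 0.177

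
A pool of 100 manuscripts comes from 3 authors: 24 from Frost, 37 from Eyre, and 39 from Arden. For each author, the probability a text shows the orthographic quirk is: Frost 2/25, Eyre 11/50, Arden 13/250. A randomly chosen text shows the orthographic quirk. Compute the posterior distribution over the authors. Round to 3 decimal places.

By Bayes' rule, posterior ∝ prior × likelihood:
  Frost: 0.24 × 0.08 = 0.0192
  Eyre: 0.37 × 0.22 = 0.0814
  Arden: 0.39 × 0.052 = 0.02028
Normalizing constant = 0.12088.
P(Frost | quirk) = 0.0192/0.12088 ≈ 0.159
P(Eyre | quirk) = 0.0814/0.12088 ≈ 0.673
P(Arden | quirk) = 0.02028/0.12088 ≈ 0.168
(Check: 0.159+0.673+0.168 = 1.000.)

Frost 0.159, Eyre 0.673, Arden 0.168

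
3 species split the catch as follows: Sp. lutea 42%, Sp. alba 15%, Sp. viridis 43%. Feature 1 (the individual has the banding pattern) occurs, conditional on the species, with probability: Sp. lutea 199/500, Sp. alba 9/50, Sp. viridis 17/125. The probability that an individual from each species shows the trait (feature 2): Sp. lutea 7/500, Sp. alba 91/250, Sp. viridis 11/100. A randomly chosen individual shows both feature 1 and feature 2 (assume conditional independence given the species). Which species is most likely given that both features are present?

Sp. alba

Prior × likelihood for each hypothesis:
  Sp. lutea: 0.42 × 0.398 × 0.014 = 0.00234024
  Sp. alba: 0.15 × 0.18 × 0.364 = 0.009828
  Sp. viridis: 0.43 × 0.136 × 0.11 = 0.0064328
Total = 0.01860104.
Largest term belongs to Sp. alba, so Sp. alba is most probable.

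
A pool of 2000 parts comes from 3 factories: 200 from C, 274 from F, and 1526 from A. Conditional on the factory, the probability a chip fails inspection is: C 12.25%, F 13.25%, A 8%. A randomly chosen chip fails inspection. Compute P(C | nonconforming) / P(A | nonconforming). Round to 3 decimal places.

Compute prior × likelihood for every hypothesis:
  C: 0.1 × 0.1225 = 0.01225
  F: 0.137 × 0.1325 = 0.0181525
  A: 0.763 × 0.08 = 0.06104
Sum = 0.0914425.
The ratio is 0.01225 / 0.06104 (the normalizer cancels) = 0.201.

0.201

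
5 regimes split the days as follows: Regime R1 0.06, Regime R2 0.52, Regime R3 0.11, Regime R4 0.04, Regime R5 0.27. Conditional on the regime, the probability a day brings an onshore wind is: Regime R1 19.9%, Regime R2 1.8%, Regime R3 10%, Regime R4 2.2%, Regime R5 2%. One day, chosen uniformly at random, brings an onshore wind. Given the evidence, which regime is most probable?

Unnormalized posteriors (prior × likelihood):
  Regime R1: 0.06 × 0.199 = 0.01194
  Regime R2: 0.52 × 0.018 = 0.00936
  Regime R3: 0.11 × 0.1 = 0.011
  Regime R4: 0.04 × 0.022 = 0.00088
  Regime R5: 0.27 × 0.02 = 0.0054
Sum = 0.03858.
Largest term belongs to Regime R1, so Regime R1 is most probable.

Regime R1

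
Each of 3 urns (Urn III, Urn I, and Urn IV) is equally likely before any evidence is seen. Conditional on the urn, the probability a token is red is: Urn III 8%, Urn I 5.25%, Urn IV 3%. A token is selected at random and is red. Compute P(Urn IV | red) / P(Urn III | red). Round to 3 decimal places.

0.375

Since the prior is uniform, the posterior is proportional to the likelihood:
  Urn III: 0.08
  Urn I: 0.0525
  Urn IV: 0.03
Normalizing constant = 0.1625.
The ratio is 0.03 / 0.08 (the normalizer cancels) = 0.375.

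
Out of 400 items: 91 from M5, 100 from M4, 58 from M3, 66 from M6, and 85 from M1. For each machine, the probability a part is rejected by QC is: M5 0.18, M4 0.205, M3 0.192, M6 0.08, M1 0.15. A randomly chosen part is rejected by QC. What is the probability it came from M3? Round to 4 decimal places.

Unnormalized posteriors (prior × likelihood):
  M5: 0.2275 × 0.18 = 0.04095
  M4: 0.25 × 0.205 = 0.05125
  M3: 0.145 × 0.192 = 0.02784
  M6: 0.165 × 0.08 = 0.0132
  M1: 0.2125 × 0.15 = 0.031875
Sum = 0.165115.
P(M3 | evidence) = 0.02784 / 0.165115 ≈ 0.1686.

0.1686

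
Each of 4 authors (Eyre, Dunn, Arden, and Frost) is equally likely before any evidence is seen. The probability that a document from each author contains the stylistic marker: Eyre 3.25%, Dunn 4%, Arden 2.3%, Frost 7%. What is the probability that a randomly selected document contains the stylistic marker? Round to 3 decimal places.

0.041

Since the prior is uniform, the posterior is proportional to the likelihood:
  Eyre: 0.0325
  Dunn: 0.04
  Arden: 0.023
  Frost: 0.07
P(marker) = (1/4) × (0.0325 + 0.04 + 0.023 + 0.07) = 0.1655/4 ≈ 0.041.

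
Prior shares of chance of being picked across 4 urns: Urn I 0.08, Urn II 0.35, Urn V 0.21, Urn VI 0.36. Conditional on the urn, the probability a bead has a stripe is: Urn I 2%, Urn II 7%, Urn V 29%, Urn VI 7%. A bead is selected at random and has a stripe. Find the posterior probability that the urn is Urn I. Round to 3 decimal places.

Unnormalized posteriors (prior × likelihood):
  Urn I: 0.08 × 0.02 = 0.0016
  Urn II: 0.35 × 0.07 = 0.0245
  Urn V: 0.21 × 0.29 = 0.0609
  Urn VI: 0.36 × 0.07 = 0.0252
Normalizing constant = 0.1122.
P(Urn I | evidence) = 0.0016 / 0.1122 ≈ 0.014.

0.014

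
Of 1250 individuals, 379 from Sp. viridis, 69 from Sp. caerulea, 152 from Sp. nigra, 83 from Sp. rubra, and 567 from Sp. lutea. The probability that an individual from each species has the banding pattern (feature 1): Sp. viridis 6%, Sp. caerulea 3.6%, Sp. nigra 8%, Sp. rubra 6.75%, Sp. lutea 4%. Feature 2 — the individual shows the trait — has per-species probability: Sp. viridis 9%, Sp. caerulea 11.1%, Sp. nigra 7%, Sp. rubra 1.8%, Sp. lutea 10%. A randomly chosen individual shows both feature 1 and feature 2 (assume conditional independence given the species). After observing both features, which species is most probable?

Sp. lutea

Unnormalized posteriors (prior × likelihood):
  Sp. viridis: 0.3032 × 0.06 × 0.09 = 0.00163728
  Sp. caerulea: 0.0552 × 0.036 × 0.111 = 0.0002205792
  Sp. nigra: 0.1216 × 0.08 × 0.07 = 0.00068096
  Sp. rubra: 0.0664 × 0.0675 × 0.018 = 0.000080676
  Sp. lutea: 0.4536 × 0.04 × 0.1 = 0.0018144
Total = 0.0044338952.
Largest term belongs to Sp. lutea, so Sp. lutea is most probable.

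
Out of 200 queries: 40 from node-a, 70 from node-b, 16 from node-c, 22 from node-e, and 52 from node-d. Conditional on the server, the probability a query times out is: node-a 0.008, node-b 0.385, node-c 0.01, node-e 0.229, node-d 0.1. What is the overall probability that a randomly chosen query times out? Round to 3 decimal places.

0.188

Prior × likelihood for each hypothesis:
  node-a: 0.2 × 0.008 = 0.0016
  node-b: 0.35 × 0.385 = 0.13475
  node-c: 0.08 × 0.01 = 0.0008
  node-e: 0.11 × 0.229 = 0.02519
  node-d: 0.26 × 0.1 = 0.026
P(timeout) = 0.0016 + 0.13475 + 0.0008 + 0.02519 + 0.026 = 0.18834 → 0.188.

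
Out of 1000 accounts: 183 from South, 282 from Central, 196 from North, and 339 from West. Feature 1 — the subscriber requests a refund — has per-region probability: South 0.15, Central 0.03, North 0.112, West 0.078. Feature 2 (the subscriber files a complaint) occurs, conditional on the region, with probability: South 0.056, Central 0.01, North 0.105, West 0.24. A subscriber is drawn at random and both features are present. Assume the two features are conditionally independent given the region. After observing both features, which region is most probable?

Unnormalized posteriors (prior × likelihood):
  South: 0.183 × 0.15 × 0.056 = 0.0015372
  Central: 0.282 × 0.03 × 0.01 = 0.0000846
  North: 0.196 × 0.112 × 0.105 = 0.00230496
  West: 0.339 × 0.078 × 0.24 = 0.00634608
Sum = 0.01027284.
Largest term belongs to West, so West is most probable.

West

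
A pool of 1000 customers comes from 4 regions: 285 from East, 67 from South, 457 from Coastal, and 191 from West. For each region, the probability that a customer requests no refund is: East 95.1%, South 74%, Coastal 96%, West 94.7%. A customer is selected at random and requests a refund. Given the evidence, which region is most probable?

Taking complements, P(refund | each) = East 0.049, South 0.26, Coastal 0.04, West 0.053.
Compute prior × likelihood for every hypothesis:
  East: 0.285 × 0.049 = 0.013965
  South: 0.067 × 0.26 = 0.01742
  Coastal: 0.457 × 0.04 = 0.01828
  West: 0.191 × 0.053 = 0.010123
Normalizing constant = 0.059788.
Largest term belongs to Coastal, so Coastal is most probable.

Coastal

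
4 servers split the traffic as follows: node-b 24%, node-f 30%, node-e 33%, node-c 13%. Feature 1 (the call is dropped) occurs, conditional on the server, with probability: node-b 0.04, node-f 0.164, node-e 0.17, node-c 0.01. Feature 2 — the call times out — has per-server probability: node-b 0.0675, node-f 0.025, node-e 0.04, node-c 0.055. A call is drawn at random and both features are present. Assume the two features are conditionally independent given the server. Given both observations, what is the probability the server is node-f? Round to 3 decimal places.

0.293

By Bayes' rule, posterior ∝ prior × likelihood:
  node-b: 0.24 × 0.04 × 0.0675 = 0.000648
  node-f: 0.3 × 0.164 × 0.025 = 0.00123
  node-e: 0.33 × 0.17 × 0.04 = 0.002244
  node-c: 0.13 × 0.01 × 0.055 = 0.0000715
Sum = 0.0041935.
P(node-f | evidence) = 0.00123 / 0.0041935 ≈ 0.293.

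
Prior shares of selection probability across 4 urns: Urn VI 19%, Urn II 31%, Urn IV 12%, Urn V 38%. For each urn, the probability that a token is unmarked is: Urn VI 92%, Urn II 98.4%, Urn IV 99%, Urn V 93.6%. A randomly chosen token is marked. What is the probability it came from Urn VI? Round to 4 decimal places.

Taking complements, P(marked | each) = Urn VI 0.08, Urn II 0.016, Urn IV 0.01, Urn V 0.064.
By Bayes' rule, posterior ∝ prior × likelihood:
  Urn VI: 0.19 × 0.08 = 0.0152
  Urn II: 0.31 × 0.016 = 0.00496
  Urn IV: 0.12 × 0.01 = 0.0012
  Urn V: 0.38 × 0.064 = 0.02432
Normalizing constant = 0.04568.
P(Urn VI | evidence) = 0.0152 / 0.04568 ≈ 0.3327.

0.3327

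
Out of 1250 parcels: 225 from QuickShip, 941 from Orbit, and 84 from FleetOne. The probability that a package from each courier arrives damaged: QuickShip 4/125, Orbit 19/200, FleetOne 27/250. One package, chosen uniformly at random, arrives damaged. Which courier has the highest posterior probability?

Orbit

By Bayes' rule, posterior ∝ prior × likelihood:
  QuickShip: 0.18 × 0.032 = 0.00576
  Orbit: 0.7528 × 0.095 = 0.071516
  FleetOne: 0.0672 × 0.108 = 0.0072576
Sum = 0.0845336.
Largest term belongs to Orbit, so Orbit is most probable.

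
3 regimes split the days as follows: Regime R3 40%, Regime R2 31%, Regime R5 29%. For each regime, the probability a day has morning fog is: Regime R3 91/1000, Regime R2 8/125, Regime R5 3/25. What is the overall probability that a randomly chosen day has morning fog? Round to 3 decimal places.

0.091

Unnormalized posteriors (prior × likelihood):
  Regime R3: 0.4 × 0.091 = 0.0364
  Regime R2: 0.31 × 0.064 = 0.01984
  Regime R5: 0.29 × 0.12 = 0.0348
P(fog) = 0.0364 + 0.01984 + 0.0348 = 0.09104 → 0.091.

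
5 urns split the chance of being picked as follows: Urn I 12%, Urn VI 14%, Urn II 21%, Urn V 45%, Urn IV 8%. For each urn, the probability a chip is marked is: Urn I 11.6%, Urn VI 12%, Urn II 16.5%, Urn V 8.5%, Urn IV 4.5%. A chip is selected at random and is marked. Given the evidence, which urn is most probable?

By Bayes' rule, posterior ∝ prior × likelihood:
  Urn I: 0.12 × 0.116 = 0.01392
  Urn VI: 0.14 × 0.12 = 0.0168
  Urn II: 0.21 × 0.165 = 0.03465
  Urn V: 0.45 × 0.085 = 0.03825
  Urn IV: 0.08 × 0.045 = 0.0036
Total = 0.10722.
Largest term belongs to Urn V, so Urn V is most probable.

Urn V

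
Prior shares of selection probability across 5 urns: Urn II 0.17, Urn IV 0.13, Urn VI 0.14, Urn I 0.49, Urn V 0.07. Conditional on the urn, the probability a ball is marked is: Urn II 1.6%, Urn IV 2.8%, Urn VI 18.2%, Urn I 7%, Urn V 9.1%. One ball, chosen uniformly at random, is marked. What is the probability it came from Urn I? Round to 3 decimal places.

0.473

By Bayes' rule, posterior ∝ prior × likelihood:
  Urn II: 0.17 × 0.016 = 0.00272
  Urn IV: 0.13 × 0.028 = 0.00364
  Urn VI: 0.14 × 0.182 = 0.02548
  Urn I: 0.49 × 0.07 = 0.0343
  Urn V: 0.07 × 0.091 = 0.00637
Normalizing constant = 0.07251.
P(Urn I | evidence) = 0.0343 / 0.07251 ≈ 0.473.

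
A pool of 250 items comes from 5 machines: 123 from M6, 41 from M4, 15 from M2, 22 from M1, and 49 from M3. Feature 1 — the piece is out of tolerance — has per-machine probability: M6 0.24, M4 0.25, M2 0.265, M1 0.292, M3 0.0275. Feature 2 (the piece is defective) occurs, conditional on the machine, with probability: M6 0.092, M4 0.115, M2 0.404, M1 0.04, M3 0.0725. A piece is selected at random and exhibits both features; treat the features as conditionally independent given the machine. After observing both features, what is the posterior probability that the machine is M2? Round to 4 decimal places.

0.2743

Compute prior × likelihood for every hypothesis:
  M6: 0.492 × 0.24 × 0.092 = 0.01086336
  M4: 0.164 × 0.25 × 0.115 = 0.004715
  M2: 0.06 × 0.265 × 0.404 = 0.0064236
  M1: 0.088 × 0.292 × 0.04 = 0.00102784
  M3: 0.196 × 0.0275 × 0.0725 = 0.000390775
Total = 0.023420575.
P(M2 | evidence) = 0.0064236 / 0.023420575 ≈ 0.2743.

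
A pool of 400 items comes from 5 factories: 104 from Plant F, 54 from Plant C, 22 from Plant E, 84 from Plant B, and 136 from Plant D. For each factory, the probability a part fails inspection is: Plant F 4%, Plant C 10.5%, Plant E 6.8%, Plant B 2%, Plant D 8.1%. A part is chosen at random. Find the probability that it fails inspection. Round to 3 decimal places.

Compute prior × likelihood for every hypothesis:
  Plant F: 0.26 × 0.04 = 0.0104
  Plant C: 0.135 × 0.105 = 0.014175
  Plant E: 0.055 × 0.068 = 0.00374
  Plant B: 0.21 × 0.02 = 0.0042
  Plant D: 0.34 × 0.081 = 0.02754
P(nonconforming) = 0.0104 + 0.014175 + 0.00374 + 0.0042 + 0.02754 = 0.060055 → 0.060.

0.060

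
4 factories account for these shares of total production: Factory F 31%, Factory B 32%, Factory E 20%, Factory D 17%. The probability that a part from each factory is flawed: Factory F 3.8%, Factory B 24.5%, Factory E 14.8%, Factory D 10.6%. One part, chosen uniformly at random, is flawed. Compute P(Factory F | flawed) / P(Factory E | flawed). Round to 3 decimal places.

By Bayes' rule, posterior ∝ prior × likelihood:
  Factory F: 0.31 × 0.038 = 0.01178
  Factory B: 0.32 × 0.245 = 0.0784
  Factory E: 0.2 × 0.148 = 0.0296
  Factory D: 0.17 × 0.106 = 0.01802
Normalizing constant = 0.1378.
The ratio is 0.01178 / 0.0296 (the normalizer cancels) = 0.398.

0.398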